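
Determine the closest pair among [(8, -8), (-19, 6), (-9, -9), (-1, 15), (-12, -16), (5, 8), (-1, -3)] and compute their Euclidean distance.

Computing all pairwise distances among 7 points:

d((8, -8), (-19, 6)) = 30.4138
d((8, -8), (-9, -9)) = 17.0294
d((8, -8), (-1, 15)) = 24.6982
d((8, -8), (-12, -16)) = 21.5407
d((8, -8), (5, 8)) = 16.2788
d((8, -8), (-1, -3)) = 10.2956
d((-19, 6), (-9, -9)) = 18.0278
d((-19, 6), (-1, 15)) = 20.1246
d((-19, 6), (-12, -16)) = 23.0868
d((-19, 6), (5, 8)) = 24.0832
d((-19, 6), (-1, -3)) = 20.1246
d((-9, -9), (-1, 15)) = 25.2982
d((-9, -9), (-12, -16)) = 7.6158 <-- minimum
d((-9, -9), (5, 8)) = 22.0227
d((-9, -9), (-1, -3)) = 10.0
d((-1, 15), (-12, -16)) = 32.8938
d((-1, 15), (5, 8)) = 9.2195
d((-1, 15), (-1, -3)) = 18.0
d((-12, -16), (5, 8)) = 29.4109
d((-12, -16), (-1, -3)) = 17.0294
d((5, 8), (-1, -3)) = 12.53

Closest pair: (-9, -9) and (-12, -16) with distance 7.6158

The closest pair is (-9, -9) and (-12, -16) with Euclidean distance 7.6158. For 7 points, brute-force pairwise comparison is shown above. For large n, the divide-and-conquer algorithm (sort by x, recurse on halves, check the dividing strip) achieves O(n log n).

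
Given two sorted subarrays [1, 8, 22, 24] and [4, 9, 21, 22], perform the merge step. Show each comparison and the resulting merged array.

Merging process:

Compare 1 vs 4: take 1 from left. Merged: [1]
Compare 8 vs 4: take 4 from right. Merged: [1, 4]
Compare 8 vs 9: take 8 from left. Merged: [1, 4, 8]
Compare 22 vs 9: take 9 from right. Merged: [1, 4, 8, 9]
Compare 22 vs 21: take 21 from right. Merged: [1, 4, 8, 9, 21]
Compare 22 vs 22: take 22 from left. Merged: [1, 4, 8, 9, 21, 22]
Compare 24 vs 22: take 22 from right. Merged: [1, 4, 8, 9, 21, 22, 22]
Append remaining from left: [24]. Merged: [1, 4, 8, 9, 21, 22, 22, 24]

Final merged array: [1, 4, 8, 9, 21, 22, 22, 24]
Total comparisons: 7

The merged array is [1, 4, 8, 9, 21, 22, 22, 24], requiring 7 comparisons. The merge step runs in O(n) time where n is the total number of elements.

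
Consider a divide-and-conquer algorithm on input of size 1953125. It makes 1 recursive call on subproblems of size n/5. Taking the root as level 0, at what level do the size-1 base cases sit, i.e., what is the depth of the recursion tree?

For divide and conquer with division factor 5:

Problem sizes at each level:
Level 0: 1953125
Level 1: 390625
Level 2: 78125
Level 3: 15625
Level 4: 3125
Level 5: 625
Level 6: 125
Level 7: 25
Level 8: 5
Level 9: 1

The root is level 0 and the size-1 base case is level 9 (the tree spans levels 0 through 9, i.e. 10 levels counting the root), so the depth is the number of divisions: log_5(1953125) = 9

The recursion tree depth is log_5(1953125) = 9. At each level, the problem size is divided by 5, so it takes 9 divisions to reduce to a base case of size 1. The algorithm makes 1 recursive call at each level.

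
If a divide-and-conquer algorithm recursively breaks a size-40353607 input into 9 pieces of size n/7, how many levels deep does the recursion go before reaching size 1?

For divide and conquer with division factor 7:

Problem sizes at each level:
Level 0: 40353607
Level 1: 5764801
Level 2: 823543
Level 3: 117649
Level 4: 16807
Level 5: 2401
Level 6: 343
Level 7: 49
Level 8: 7
Level 9: 1

The root is level 0 and the size-1 base case is level 9 (the tree spans levels 0 through 9, i.e. 10 levels counting the root), so the depth is the number of divisions: log_7(40353607) = 9

The recursion tree depth is log_7(40353607) = 9. At each level, the problem size is divided by 7, so it takes 9 divisions to reduce to a base case of size 1. The algorithm makes 9 recursive calls at each level.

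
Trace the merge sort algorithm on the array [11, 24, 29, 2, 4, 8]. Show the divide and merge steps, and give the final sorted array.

Merge sort trace:

Split: [11, 24, 29, 2, 4, 8] -> [11, 24, 29] and [2, 4, 8]
  Split: [11, 24, 29] -> [11] and [24, 29]
    Split: [24, 29] -> [24] and [29]
    Merge: [24] + [29] -> [24, 29]
  Merge: [11] + [24, 29] -> [11, 24, 29]
  Split: [2, 4, 8] -> [2] and [4, 8]
    Split: [4, 8] -> [4] and [8]
    Merge: [4] + [8] -> [4, 8]
  Merge: [2] + [4, 8] -> [2, 4, 8]
Merge: [11, 24, 29] + [2, 4, 8] -> [2, 4, 8, 11, 24, 29]

Final sorted array: [2, 4, 8, 11, 24, 29]

The merge sort proceeds by recursively splitting the array and merging sorted halves.
After all merges, the sorted array is [2, 4, 8, 11, 24, 29].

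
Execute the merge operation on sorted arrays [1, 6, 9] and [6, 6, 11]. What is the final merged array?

Merging process:

Compare 1 vs 6: take 1 from left. Merged: [1]
Compare 6 vs 6: take 6 from left. Merged: [1, 6]
Compare 9 vs 6: take 6 from right. Merged: [1, 6, 6]
Compare 9 vs 6: take 6 from right. Merged: [1, 6, 6, 6]
Compare 9 vs 11: take 9 from left. Merged: [1, 6, 6, 6, 9]
Append remaining from right: [11]. Merged: [1, 6, 6, 6, 9, 11]

Final merged array: [1, 6, 6, 6, 9, 11]
Total comparisons: 5

The merged array is [1, 6, 6, 6, 9, 11], requiring 5 comparisons. The merge step runs in O(n) time where n is the total number of elements.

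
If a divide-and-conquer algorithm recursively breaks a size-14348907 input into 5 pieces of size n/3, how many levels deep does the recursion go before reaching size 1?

For divide and conquer with division factor 3:

Problem sizes at each level:
Level 0: 14348907
Level 1: 4782969
Level 2: 1594323
Level 3: 531441
Level 4: 177147
Level 5: 59049
Level 6: 19683
Level 7: 6561
Level 8: 2187
Level 9: 729
Level 10: 243
Level 11: 81
Level 12: 27
Level 13: 9
Level 14: 3
Level 15: 1

The root is level 0 and the size-1 base case is level 15 (the tree spans levels 0 through 15, i.e. 16 levels counting the root), so the depth is the number of divisions: log_3(14348907) = 15

The recursion tree depth is log_3(14348907) = 15. At each level, the problem size is divided by 3, so it takes 15 divisions to reduce to a base case of size 1. The algorithm makes 5 recursive calls at each level.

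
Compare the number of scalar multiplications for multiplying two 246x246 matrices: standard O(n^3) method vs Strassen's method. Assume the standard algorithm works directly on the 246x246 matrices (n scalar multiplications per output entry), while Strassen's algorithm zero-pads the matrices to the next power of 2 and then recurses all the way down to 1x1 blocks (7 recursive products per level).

Matrix multiplication for 246x246 matrices:

Strassen's algorithm requires power-of-2 dimensions. Pad 246x246 to 256x256 (next power of 2).

Standard algorithm: 246^3 = 14886936 multiplications
Strassen's algorithm: 7^(log2(256)) = 7^8 = 5764801 multiplications
Savings: 14886936 - 5764801 = 9122135 multiplications

Standard: 14886936 multiplications (246^3). Strassen: 5764801 multiplications (7^8, after padding to 256x256). Strassen reduces 8 recursive multiplications to 7 at each level.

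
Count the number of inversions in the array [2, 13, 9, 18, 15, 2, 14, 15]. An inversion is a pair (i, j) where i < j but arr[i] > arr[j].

Finding inversions in [2, 13, 9, 18, 15, 2, 14, 15]:

(1, 2): arr[1]=13 > arr[2]=9
(1, 5): arr[1]=13 > arr[5]=2
(2, 5): arr[2]=9 > arr[5]=2
(3, 4): arr[3]=18 > arr[4]=15
(3, 5): arr[3]=18 > arr[5]=2
(3, 6): arr[3]=18 > arr[6]=14
(3, 7): arr[3]=18 > arr[7]=15
(4, 5): arr[4]=15 > arr[5]=2
(4, 6): arr[4]=15 > arr[6]=14

Total inversions: 9

The array has 9 inversion(s): (1,2), (1,5), (2,5), (3,4), (3,5), (3,6), (3,7), (4,5), (4,6). Each pair (i,j) satisfies i < j and arr[i] > arr[j].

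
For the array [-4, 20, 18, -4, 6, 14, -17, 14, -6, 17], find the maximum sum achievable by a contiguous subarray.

Using Kadane's algorithm on [-4, 20, 18, -4, 6, 14, -17, 14, -6, 17]:

Scanning through the array:
Position 1 (value 20): max_ending_here = 20, max_so_far = 20
Position 2 (value 18): max_ending_here = 38, max_so_far = 38
Position 3 (value -4): max_ending_here = 34, max_so_far = 38
Position 4 (value 6): max_ending_here = 40, max_so_far = 40
Position 5 (value 14): max_ending_here = 54, max_so_far = 54
Position 6 (value -17): max_ending_here = 37, max_so_far = 54
Position 7 (value 14): max_ending_here = 51, max_so_far = 54
Position 8 (value -6): max_ending_here = 45, max_so_far = 54
Position 9 (value 17): max_ending_here = 62, max_so_far = 62

Maximum subarray: [20, 18, -4, 6, 14, -17, 14, -6, 17]
Maximum sum: 62

The maximum subarray is [20, 18, -4, 6, 14, -17, 14, -6, 17] with sum 62. This subarray runs from index 1 to index 9.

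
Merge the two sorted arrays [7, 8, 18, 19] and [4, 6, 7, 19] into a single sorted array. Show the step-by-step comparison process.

Merging process:

Compare 7 vs 4: take 4 from right. Merged: [4]
Compare 7 vs 6: take 6 from right. Merged: [4, 6]
Compare 7 vs 7: take 7 from left. Merged: [4, 6, 7]
Compare 8 vs 7: take 7 from right. Merged: [4, 6, 7, 7]
Compare 8 vs 19: take 8 from left. Merged: [4, 6, 7, 7, 8]
Compare 18 vs 19: take 18 from left. Merged: [4, 6, 7, 7, 8, 18]
Compare 19 vs 19: take 19 from left. Merged: [4, 6, 7, 7, 8, 18, 19]
Append remaining from right: [19]. Merged: [4, 6, 7, 7, 8, 18, 19, 19]

Final merged array: [4, 6, 7, 7, 8, 18, 19, 19]
Total comparisons: 7

The merged array is [4, 6, 7, 7, 8, 18, 19, 19], requiring 7 comparisons. The merge step runs in O(n) time where n is the total number of elements.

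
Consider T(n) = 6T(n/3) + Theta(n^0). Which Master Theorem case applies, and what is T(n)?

Master Theorem for T(n) = 6T(n/3) + O(n^0):

a = 6, b = 3, c = 0
log_b(a) = log_3(6) = 1.6309

Case 1: c = 0 < log_3(6) = 1.6309
T(n) = O(n^(log_3 6))

For T(n) = 6T(n/3) + O(n^0): log_3(6) = 1.6309. This is Case 1 of the Master Theorem (c < log_b(a), work dominated by leaves), giving O(n^(log_3 6)).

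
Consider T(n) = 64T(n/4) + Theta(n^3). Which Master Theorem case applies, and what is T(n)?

Master Theorem for T(n) = 64T(n/4) + O(n^3):

a = 64, b = 4, c = 3
log_b(a) = log_4(64) = 3.0000

Case 2: c = 3 = log_4(64) = 3.0000
T(n) = O(n^3 log n) = O(n^3 log n)

For T(n) = 64T(n/4) + O(n^3): log_4(64) = 3.0000. This is Case 2 of the Master Theorem (c = log_b(a), equal work at all levels), giving O(n^3 log n).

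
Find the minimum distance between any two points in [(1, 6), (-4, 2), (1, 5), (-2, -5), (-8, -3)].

Computing all pairwise distances among 5 points:

d((1, 6), (-4, 2)) = 6.4031
d((1, 6), (1, 5)) = 1.0 <-- minimum
d((1, 6), (-2, -5)) = 11.4018
d((1, 6), (-8, -3)) = 12.7279
d((-4, 2), (1, 5)) = 5.831
d((-4, 2), (-2, -5)) = 7.2801
d((-4, 2), (-8, -3)) = 6.4031
d((1, 5), (-2, -5)) = 10.4403
d((1, 5), (-8, -3)) = 12.0416
d((-2, -5), (-8, -3)) = 6.3246

Closest pair: (1, 6) and (1, 5) with distance 1.0

The closest pair is (1, 6) and (1, 5) with Euclidean distance 1.0. For 5 points, brute-force pairwise comparison is shown above. For large n, the divide-and-conquer algorithm (sort by x, recurse on halves, check the dividing strip) achieves O(n log n).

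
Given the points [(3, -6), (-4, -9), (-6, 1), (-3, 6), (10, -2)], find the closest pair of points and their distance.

Computing all pairwise distances among 5 points:

d((3, -6), (-4, -9)) = 7.6158
d((3, -6), (-6, 1)) = 11.4018
d((3, -6), (-3, 6)) = 13.4164
d((3, -6), (10, -2)) = 8.0623
d((-4, -9), (-6, 1)) = 10.198
d((-4, -9), (-3, 6)) = 15.0333
d((-4, -9), (10, -2)) = 15.6525
d((-6, 1), (-3, 6)) = 5.831 <-- minimum
d((-6, 1), (10, -2)) = 16.2788
d((-3, 6), (10, -2)) = 15.2643

Closest pair: (-6, 1) and (-3, 6) with distance 5.831

The closest pair is (-6, 1) and (-3, 6) with Euclidean distance 5.831. For 5 points, brute-force pairwise comparison is shown above. For large n, the divide-and-conquer algorithm (sort by x, recurse on halves, check the dividing strip) achieves O(n log n).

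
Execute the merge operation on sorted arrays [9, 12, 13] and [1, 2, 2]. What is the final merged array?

Merging process:

Compare 9 vs 1: take 1 from right. Merged: [1]
Compare 9 vs 2: take 2 from right. Merged: [1, 2]
Compare 9 vs 2: take 2 from right. Merged: [1, 2, 2]
Append remaining from left: [9, 12, 13]. Merged: [1, 2, 2, 9, 12, 13]

Final merged array: [1, 2, 2, 9, 12, 13]
Total comparisons: 3

The merged array is [1, 2, 2, 9, 12, 13], requiring 3 comparisons. The merge step runs in O(n) time where n is the total number of elements.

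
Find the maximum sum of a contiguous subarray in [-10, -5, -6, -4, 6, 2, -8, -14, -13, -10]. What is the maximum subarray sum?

Using Kadane's algorithm on [-10, -5, -6, -4, 6, 2, -8, -14, -13, -10]:

Scanning through the array:
Position 1 (value -5): max_ending_here = -5, max_so_far = -5
Position 2 (value -6): max_ending_here = -6, max_so_far = -5
Position 3 (value -4): max_ending_here = -4, max_so_far = -4
Position 4 (value 6): max_ending_here = 6, max_so_far = 6
Position 5 (value 2): max_ending_here = 8, max_so_far = 8
Position 6 (value -8): max_ending_here = 0, max_so_far = 8
Position 7 (value -14): max_ending_here = -14, max_so_far = 8
Position 8 (value -13): max_ending_here = -13, max_so_far = 8
Position 9 (value -10): max_ending_here = -10, max_so_far = 8

Maximum subarray: [6, 2]
Maximum sum: 8

The maximum subarray is [6, 2] with sum 8. This subarray runs from index 4 to index 5.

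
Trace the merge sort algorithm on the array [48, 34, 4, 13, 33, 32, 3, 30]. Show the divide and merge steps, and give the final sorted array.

Merge sort trace:

Split: [48, 34, 4, 13, 33, 32, 3, 30] -> [48, 34, 4, 13] and [33, 32, 3, 30]
  Split: [48, 34, 4, 13] -> [48, 34] and [4, 13]
    Split: [48, 34] -> [48] and [34]
    Merge: [48] + [34] -> [34, 48]
    Split: [4, 13] -> [4] and [13]
    Merge: [4] + [13] -> [4, 13]
  Merge: [34, 48] + [4, 13] -> [4, 13, 34, 48]
  Split: [33, 32, 3, 30] -> [33, 32] and [3, 30]
    Split: [33, 32] -> [33] and [32]
    Merge: [33] + [32] -> [32, 33]
    Split: [3, 30] -> [3] and [30]
    Merge: [3] + [30] -> [3, 30]
  Merge: [32, 33] + [3, 30] -> [3, 30, 32, 33]
Merge: [4, 13, 34, 48] + [3, 30, 32, 33] -> [3, 4, 13, 30, 32, 33, 34, 48]

Final sorted array: [3, 4, 13, 30, 32, 33, 34, 48]

The merge sort proceeds by recursively splitting the array and merging sorted halves.
After all merges, the sorted array is [3, 4, 13, 30, 32, 33, 34, 48].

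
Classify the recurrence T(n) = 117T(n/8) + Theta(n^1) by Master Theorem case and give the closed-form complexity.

Master Theorem for T(n) = 117T(n/8) + O(n^1):

a = 117, b = 8, c = 1
log_b(a) = log_8(117) = 2.2901

Case 1: c = 1 < log_8(117) = 2.2901
T(n) = O(n^(log_8 117))

For T(n) = 117T(n/8) + O(n^1): log_8(117) = 2.2901. This is Case 1 of the Master Theorem (c < log_b(a), work dominated by leaves), giving O(n^(log_8 117)).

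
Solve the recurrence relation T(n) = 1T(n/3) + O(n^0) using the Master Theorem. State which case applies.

Master Theorem for T(n) = 1T(n/3) + O(n^0):

a = 1, b = 3, c = 0
log_b(a) = log_3(1) = 0.0000

Case 2: c = 0 = log_3(1) = 0.0000
T(n) = O(n^0 log n) = O(log n)

For T(n) = 1T(n/3) + O(n^0): log_3(1) = 0.0000. This is Case 2 of the Master Theorem (c = log_b(a), equal work at all levels), giving O(log n).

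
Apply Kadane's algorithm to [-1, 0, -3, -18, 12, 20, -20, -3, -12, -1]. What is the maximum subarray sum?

Using Kadane's algorithm on [-1, 0, -3, -18, 12, 20, -20, -3, -12, -1]:

Scanning through the array:
Position 1 (value 0): max_ending_here = 0, max_so_far = 0
Position 2 (value -3): max_ending_here = -3, max_so_far = 0
Position 3 (value -18): max_ending_here = -18, max_so_far = 0
Position 4 (value 12): max_ending_here = 12, max_so_far = 12
Position 5 (value 20): max_ending_here = 32, max_so_far = 32
Position 6 (value -20): max_ending_here = 12, max_so_far = 32
Position 7 (value -3): max_ending_here = 9, max_so_far = 32
Position 8 (value -12): max_ending_here = -3, max_so_far = 32
Position 9 (value -1): max_ending_here = -1, max_so_far = 32

Maximum subarray: [12, 20]
Maximum sum: 32

The maximum subarray is [12, 20] with sum 32. This subarray runs from index 4 to index 5.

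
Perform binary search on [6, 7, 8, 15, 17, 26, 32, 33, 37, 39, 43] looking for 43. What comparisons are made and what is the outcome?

Binary search for 43 in [6, 7, 8, 15, 17, 26, 32, 33, 37, 39, 43]:

lo=0, hi=10, mid=5, arr[mid]=26 -> 26 < 43, search right half
lo=6, hi=10, mid=8, arr[mid]=37 -> 37 < 43, search right half
lo=9, hi=10, mid=9, arr[mid]=39 -> 39 < 43, search right half
lo=10, hi=10, mid=10, arr[mid]=43 -> Found target at index 10!

Binary search finds 43 at index 10 after 4 comparisons. The search repeatedly halves the search space by comparing with the middle element.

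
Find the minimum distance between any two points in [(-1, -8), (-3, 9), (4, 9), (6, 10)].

Computing all pairwise distances among 4 points:

d((-1, -8), (-3, 9)) = 17.1172
d((-1, -8), (4, 9)) = 17.72
d((-1, -8), (6, 10)) = 19.3132
d((-3, 9), (4, 9)) = 7.0
d((-3, 9), (6, 10)) = 9.0554
d((4, 9), (6, 10)) = 2.2361 <-- minimum

Closest pair: (4, 9) and (6, 10) with distance 2.2361

The closest pair is (4, 9) and (6, 10) with Euclidean distance 2.2361. For 4 points, brute-force pairwise comparison is shown above. For large n, the divide-and-conquer algorithm (sort by x, recurse on halves, check the dividing strip) achieves O(n log n).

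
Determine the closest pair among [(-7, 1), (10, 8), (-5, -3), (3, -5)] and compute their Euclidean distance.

Computing all pairwise distances among 4 points:

d((-7, 1), (10, 8)) = 18.3848
d((-7, 1), (-5, -3)) = 4.4721 <-- minimum
d((-7, 1), (3, -5)) = 11.6619
d((10, 8), (-5, -3)) = 18.6011
d((10, 8), (3, -5)) = 14.7648
d((-5, -3), (3, -5)) = 8.2462

Closest pair: (-7, 1) and (-5, -3) with distance 4.4721

The closest pair is (-7, 1) and (-5, -3) with Euclidean distance 4.4721. For 4 points, brute-force pairwise comparison is shown above. For large n, the divide-and-conquer algorithm (sort by x, recurse on halves, check the dividing strip) achieves O(n log n).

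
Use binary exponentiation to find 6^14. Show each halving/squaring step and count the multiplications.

Computing 6^14 by squaring (build up from 6^1; each line after the first costs one multiplication):

6^1 = 6
6^2 = (6^1)^2 = 6^2 = 36
6^3 = 6 * 6^2 = 6 * 36 = 216
6^6 = (6^3)^2 = 216^2 = 46656
6^7 = 6 * 6^6 = 6 * 46656 = 279936
6^14 = (6^7)^2 = 279936^2 = 78364164096

Result: 78364164096
Multiplications needed: 5 (5 lines after 6^1)

6^14 = 78364164096. Using exponentiation by squaring, this requires 5 multiplications. The key idea: if the exponent is even, square the half-power; if odd, multiply by the base once.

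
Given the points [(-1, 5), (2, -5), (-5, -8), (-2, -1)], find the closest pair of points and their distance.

Computing all pairwise distances among 4 points:

d((-1, 5), (2, -5)) = 10.4403
d((-1, 5), (-5, -8)) = 13.6015
d((-1, 5), (-2, -1)) = 6.0828
d((2, -5), (-5, -8)) = 7.6158
d((2, -5), (-2, -1)) = 5.6569 <-- minimum
d((-5, -8), (-2, -1)) = 7.6158

Closest pair: (2, -5) and (-2, -1) with distance 5.6569

The closest pair is (2, -5) and (-2, -1) with Euclidean distance 5.6569. For 4 points, brute-force pairwise comparison is shown above. For large n, the divide-and-conquer algorithm (sort by x, recurse on halves, check the dividing strip) achieves O(n log n).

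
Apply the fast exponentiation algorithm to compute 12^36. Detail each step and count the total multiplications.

Computing 12^36 by squaring (build up from 12^1; each line after the first costs one multiplication):

12^1 = 12
12^2 = (12^1)^2 = 12^2 = 144
12^4 = (12^2)^2 = 144^2 = 20736
12^8 = (12^4)^2 = 20736^2 = 429981696
12^9 = 12 * 12^8 = 12 * 429981696 = 5159780352
12^18 = (12^9)^2 = 5159780352^2 = 26623333280885243904
12^36 = (12^18)^2 = 26623333280885243904^2 = 708801874985091845381344307009569161216

Result: 708801874985091845381344307009569161216
Multiplications needed: 6 (6 lines after 12^1)

12^36 = 708801874985091845381344307009569161216. Using exponentiation by squaring, this requires 6 multiplications. The key idea: if the exponent is even, square the half-power; if odd, multiply by the base once.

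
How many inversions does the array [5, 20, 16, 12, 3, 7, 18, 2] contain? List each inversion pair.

Finding inversions in [5, 20, 16, 12, 3, 7, 18, 2]:

(0, 4): arr[0]=5 > arr[4]=3
(0, 7): arr[0]=5 > arr[7]=2
(1, 2): arr[1]=20 > arr[2]=16
(1, 3): arr[1]=20 > arr[3]=12
(1, 4): arr[1]=20 > arr[4]=3
(1, 5): arr[1]=20 > arr[5]=7
(1, 6): arr[1]=20 > arr[6]=18
(1, 7): arr[1]=20 > arr[7]=2
(2, 3): arr[2]=16 > arr[3]=12
(2, 4): arr[2]=16 > arr[4]=3
(2, 5): arr[2]=16 > arr[5]=7
(2, 7): arr[2]=16 > arr[7]=2
(3, 4): arr[3]=12 > arr[4]=3
(3, 5): arr[3]=12 > arr[5]=7
(3, 7): arr[3]=12 > arr[7]=2
(4, 7): arr[4]=3 > arr[7]=2
(5, 7): arr[5]=7 > arr[7]=2
(6, 7): arr[6]=18 > arr[7]=2

Total inversions: 18

The array has 18 inversion(s): (0,4), (0,7), (1,2), (1,3), (1,4), (1,5), (1,6), (1,7), (2,3), (2,4), (2,5), (2,7), (3,4), (3,5), (3,7), (4,7), (5,7), (6,7). Each pair (i,j) satisfies i < j and arr[i] > arr[j].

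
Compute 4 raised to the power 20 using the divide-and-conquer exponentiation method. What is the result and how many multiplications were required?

Computing 4^20 by squaring (build up from 4^1; each line after the first costs one multiplication):

4^1 = 4
4^2 = (4^1)^2 = 4^2 = 16
4^4 = (4^2)^2 = 16^2 = 256
4^5 = 4 * 4^4 = 4 * 256 = 1024
4^10 = (4^5)^2 = 1024^2 = 1048576
4^20 = (4^10)^2 = 1048576^2 = 1099511627776

Result: 1099511627776
Multiplications needed: 5 (5 lines after 4^1)

4^20 = 1099511627776. Using exponentiation by squaring, this requires 5 multiplications. The key idea: if the exponent is even, square the half-power; if odd, multiply by the base once.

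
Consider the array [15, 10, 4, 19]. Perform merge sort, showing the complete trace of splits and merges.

Merge sort trace:

Split: [15, 10, 4, 19] -> [15, 10] and [4, 19]
  Split: [15, 10] -> [15] and [10]
  Merge: [15] + [10] -> [10, 15]
  Split: [4, 19] -> [4] and [19]
  Merge: [4] + [19] -> [4, 19]
Merge: [10, 15] + [4, 19] -> [4, 10, 15, 19]

Final sorted array: [4, 10, 15, 19]

The merge sort proceeds by recursively splitting the array and merging sorted halves.
After all merges, the sorted array is [4, 10, 15, 19].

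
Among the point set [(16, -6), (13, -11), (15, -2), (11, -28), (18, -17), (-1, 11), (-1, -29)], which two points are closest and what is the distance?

Computing all pairwise distances among 7 points:

d((16, -6), (13, -11)) = 5.831
d((16, -6), (15, -2)) = 4.1231 <-- minimum
d((16, -6), (11, -28)) = 22.561
d((16, -6), (18, -17)) = 11.1803
d((16, -6), (-1, 11)) = 24.0416
d((16, -6), (-1, -29)) = 28.6007
d((13, -11), (15, -2)) = 9.2195
d((13, -11), (11, -28)) = 17.1172
d((13, -11), (18, -17)) = 7.8102
d((13, -11), (-1, 11)) = 26.0768
d((13, -11), (-1, -29)) = 22.8035
d((15, -2), (11, -28)) = 26.3059
d((15, -2), (18, -17)) = 15.2971
d((15, -2), (-1, 11)) = 20.6155
d((15, -2), (-1, -29)) = 31.3847
d((11, -28), (18, -17)) = 13.0384
d((11, -28), (-1, 11)) = 40.8044
d((11, -28), (-1, -29)) = 12.0416
d((18, -17), (-1, 11)) = 33.8378
d((18, -17), (-1, -29)) = 22.4722
d((-1, 11), (-1, -29)) = 40.0

Closest pair: (16, -6) and (15, -2) with distance 4.1231

The closest pair is (16, -6) and (15, -2) with Euclidean distance 4.1231. For 7 points, brute-force pairwise comparison is shown above. For large n, the divide-and-conquer algorithm (sort by x, recurse on halves, check the dividing strip) achieves O(n log n).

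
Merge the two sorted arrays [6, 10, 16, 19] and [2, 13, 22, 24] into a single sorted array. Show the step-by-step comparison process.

Merging process:

Compare 6 vs 2: take 2 from right. Merged: [2]
Compare 6 vs 13: take 6 from left. Merged: [2, 6]
Compare 10 vs 13: take 10 from left. Merged: [2, 6, 10]
Compare 16 vs 13: take 13 from right. Merged: [2, 6, 10, 13]
Compare 16 vs 22: take 16 from left. Merged: [2, 6, 10, 13, 16]
Compare 19 vs 22: take 19 from left. Merged: [2, 6, 10, 13, 16, 19]
Append remaining from right: [22, 24]. Merged: [2, 6, 10, 13, 16, 19, 22, 24]

Final merged array: [2, 6, 10, 13, 16, 19, 22, 24]
Total comparisons: 6

The merged array is [2, 6, 10, 13, 16, 19, 22, 24], requiring 6 comparisons. The merge step runs in O(n) time where n is the total number of elements.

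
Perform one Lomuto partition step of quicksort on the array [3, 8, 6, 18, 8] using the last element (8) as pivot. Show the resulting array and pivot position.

Lomuto partition with pivot = 8:

Initial array: [3, 8, 6, 18, 8]

arr[0]=3 <= 8: swap with position 0, array becomes [3, 8, 6, 18, 8]
arr[1]=8 <= 8: swap with position 1, array becomes [3, 8, 6, 18, 8]
arr[2]=6 <= 8: swap with position 2, array becomes [3, 8, 6, 18, 8]
arr[3]=18 > 8: no swap

Place pivot at position 3: [3, 8, 6, 8, 18]
Pivot position: 3

After partitioning with pivot 8, the array becomes [3, 8, 6, 8, 18]. The pivot is placed at index 3. All elements to the left of the pivot are <= 8, and all elements to the right are > 8.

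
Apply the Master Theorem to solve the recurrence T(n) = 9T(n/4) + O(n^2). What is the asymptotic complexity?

Master Theorem for T(n) = 9T(n/4) + O(n^2):

a = 9, b = 4, c = 2
log_b(a) = log_4(9) = 1.5850

Case 3: c = 2 > log_4(9) = 1.5850
T(n) = O(n^2) = O(n^2)

For T(n) = 9T(n/4) + O(n^2): log_4(9) = 1.5850. This is Case 3 of the Master Theorem (c > log_b(a), work dominated by root), giving O(n^2).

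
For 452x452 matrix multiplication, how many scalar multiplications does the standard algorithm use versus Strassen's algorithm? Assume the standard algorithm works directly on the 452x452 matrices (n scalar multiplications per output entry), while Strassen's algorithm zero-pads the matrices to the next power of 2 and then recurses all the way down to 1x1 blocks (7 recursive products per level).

Matrix multiplication for 452x452 matrices:

Strassen's algorithm requires power-of-2 dimensions. Pad 452x452 to 512x512 (next power of 2).

Standard algorithm: 452^3 = 92345408 multiplications
Strassen's algorithm: 7^(log2(512)) = 7^9 = 40353607 multiplications
Savings: 92345408 - 40353607 = 51991801 multiplications

Standard: 92345408 multiplications (452^3). Strassen: 40353607 multiplications (7^9, after padding to 512x512). Strassen reduces 8 recursive multiplications to 7 at each level.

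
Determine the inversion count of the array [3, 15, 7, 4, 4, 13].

Finding inversions in [3, 15, 7, 4, 4, 13]:

(1, 2): arr[1]=15 > arr[2]=7
(1, 3): arr[1]=15 > arr[3]=4
(1, 4): arr[1]=15 > arr[4]=4
(1, 5): arr[1]=15 > arr[5]=13
(2, 3): arr[2]=7 > arr[3]=4
(2, 4): arr[2]=7 > arr[4]=4

Total inversions: 6

The array has 6 inversion(s): (1,2), (1,3), (1,4), (1,5), (2,3), (2,4). Each pair (i,j) satisfies i < j and arr[i] > arr[j].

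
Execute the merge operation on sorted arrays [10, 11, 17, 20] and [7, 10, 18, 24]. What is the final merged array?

Merging process:

Compare 10 vs 7: take 7 from right. Merged: [7]
Compare 10 vs 10: take 10 from left. Merged: [7, 10]
Compare 11 vs 10: take 10 from right. Merged: [7, 10, 10]
Compare 11 vs 18: take 11 from left. Merged: [7, 10, 10, 11]
Compare 17 vs 18: take 17 from left. Merged: [7, 10, 10, 11, 17]
Compare 20 vs 18: take 18 from right. Merged: [7, 10, 10, 11, 17, 18]
Compare 20 vs 24: take 20 from left. Merged: [7, 10, 10, 11, 17, 18, 20]
Append remaining from right: [24]. Merged: [7, 10, 10, 11, 17, 18, 20, 24]

Final merged array: [7, 10, 10, 11, 17, 18, 20, 24]
Total comparisons: 7

The merged array is [7, 10, 10, 11, 17, 18, 20, 24], requiring 7 comparisons. The merge step runs in O(n) time where n is the total number of elements.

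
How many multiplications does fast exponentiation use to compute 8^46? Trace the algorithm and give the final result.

Computing 8^46 by squaring (build up from 8^1; each line after the first costs one multiplication):

8^1 = 8
8^2 = (8^1)^2 = 8^2 = 64
8^4 = (8^2)^2 = 64^2 = 4096
8^5 = 8 * 8^4 = 8 * 4096 = 32768
8^10 = (8^5)^2 = 32768^2 = 1073741824
8^11 = 8 * 8^10 = 8 * 1073741824 = 8589934592
8^22 = (8^11)^2 = 8589934592^2 = 73786976294838206464
8^23 = 8 * 8^22 = 8 * 73786976294838206464 = 590295810358705651712
8^46 = (8^23)^2 = 590295810358705651712^2 = 348449143727040986586495598010130648530944

Result: 348449143727040986586495598010130648530944
Multiplications needed: 8 (8 lines after 8^1)

8^46 = 348449143727040986586495598010130648530944. Using exponentiation by squaring, this requires 8 multiplications. The key idea: if the exponent is even, square the half-power; if odd, multiply by the base once.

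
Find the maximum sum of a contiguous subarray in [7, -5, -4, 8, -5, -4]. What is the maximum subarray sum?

Using Kadane's algorithm on [7, -5, -4, 8, -5, -4]:

Scanning through the array:
Position 1 (value -5): max_ending_here = 2, max_so_far = 7
Position 2 (value -4): max_ending_here = -2, max_so_far = 7
Position 3 (value 8): max_ending_here = 8, max_so_far = 8
Position 4 (value -5): max_ending_here = 3, max_so_far = 8
Position 5 (value -4): max_ending_here = -1, max_so_far = 8

Maximum subarray: [8]
Maximum sum: 8

The maximum subarray is [8] with sum 8. This subarray runs from index 3 to index 3.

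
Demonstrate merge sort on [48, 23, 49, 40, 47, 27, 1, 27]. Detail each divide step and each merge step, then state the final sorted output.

Merge sort trace:

Split: [48, 23, 49, 40, 47, 27, 1, 27] -> [48, 23, 49, 40] and [47, 27, 1, 27]
  Split: [48, 23, 49, 40] -> [48, 23] and [49, 40]
    Split: [48, 23] -> [48] and [23]
    Merge: [48] + [23] -> [23, 48]
    Split: [49, 40] -> [49] and [40]
    Merge: [49] + [40] -> [40, 49]
  Merge: [23, 48] + [40, 49] -> [23, 40, 48, 49]
  Split: [47, 27, 1, 27] -> [47, 27] and [1, 27]
    Split: [47, 27] -> [47] and [27]
    Merge: [47] + [27] -> [27, 47]
    Split: [1, 27] -> [1] and [27]
    Merge: [1] + [27] -> [1, 27]
  Merge: [27, 47] + [1, 27] -> [1, 27, 27, 47]
Merge: [23, 40, 48, 49] + [1, 27, 27, 47] -> [1, 23, 27, 27, 40, 47, 48, 49]

Final sorted array: [1, 23, 27, 27, 40, 47, 48, 49]

The merge sort proceeds by recursively splitting the array and merging sorted halves.
After all merges, the sorted array is [1, 23, 27, 27, 40, 47, 48, 49].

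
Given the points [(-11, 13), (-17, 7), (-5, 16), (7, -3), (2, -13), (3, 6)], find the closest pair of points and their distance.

Computing all pairwise distances among 6 points:

d((-11, 13), (-17, 7)) = 8.4853
d((-11, 13), (-5, 16)) = 6.7082 <-- minimum
d((-11, 13), (7, -3)) = 24.0832
d((-11, 13), (2, -13)) = 29.0689
d((-11, 13), (3, 6)) = 15.6525
d((-17, 7), (-5, 16)) = 15.0
d((-17, 7), (7, -3)) = 26.0
d((-17, 7), (2, -13)) = 27.5862
d((-17, 7), (3, 6)) = 20.025
d((-5, 16), (7, -3)) = 22.4722
d((-5, 16), (2, -13)) = 29.8329
d((-5, 16), (3, 6)) = 12.8062
d((7, -3), (2, -13)) = 11.1803
d((7, -3), (3, 6)) = 9.8489
d((2, -13), (3, 6)) = 19.0263

Closest pair: (-11, 13) and (-5, 16) with distance 6.7082

The closest pair is (-11, 13) and (-5, 16) with Euclidean distance 6.7082. For 6 points, brute-force pairwise comparison is shown above. For large n, the divide-and-conquer algorithm (sort by x, recurse on halves, check the dividing strip) achieves O(n log n).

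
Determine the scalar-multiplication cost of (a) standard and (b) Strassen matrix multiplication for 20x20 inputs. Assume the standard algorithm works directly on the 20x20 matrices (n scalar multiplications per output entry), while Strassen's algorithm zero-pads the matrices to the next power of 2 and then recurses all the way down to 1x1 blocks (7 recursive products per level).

Matrix multiplication for 20x20 matrices:

Strassen's algorithm requires power-of-2 dimensions. Pad 20x20 to 32x32 (next power of 2).

Standard algorithm: 20^3 = 8000 multiplications
Strassen's algorithm: 7^(log2(32)) = 7^5 = 16807 multiplications
Difference: 8000 - 16807 = -8807 (Strassen uses MORE here due to padding overhead — for small or just-over-power-of-2 n, padding can outweigh the per-level savings)

Standard: 8000 multiplications (20^3). Strassen: 16807 multiplications (7^5, after padding to 32x32). Strassen reduces 8 recursive multiplications to 7 at each level.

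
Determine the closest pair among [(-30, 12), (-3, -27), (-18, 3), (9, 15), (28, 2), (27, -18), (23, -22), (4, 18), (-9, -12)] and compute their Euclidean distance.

Computing all pairwise distances among 9 points:

d((-30, 12), (-3, -27)) = 47.4342
d((-30, 12), (-18, 3)) = 15.0
d((-30, 12), (9, 15)) = 39.1152
d((-30, 12), (28, 2)) = 58.8558
d((-30, 12), (27, -18)) = 64.4127
d((-30, 12), (23, -22)) = 62.9682
d((-30, 12), (4, 18)) = 34.5254
d((-30, 12), (-9, -12)) = 31.8904
d((-3, -27), (-18, 3)) = 33.541
d((-3, -27), (9, 15)) = 43.6807
d((-3, -27), (28, 2)) = 42.45
d((-3, -27), (27, -18)) = 31.3209
d((-3, -27), (23, -22)) = 26.4764
d((-3, -27), (4, 18)) = 45.5412
d((-3, -27), (-9, -12)) = 16.1555
d((-18, 3), (9, 15)) = 29.5466
d((-18, 3), (28, 2)) = 46.0109
d((-18, 3), (27, -18)) = 49.6588
d((-18, 3), (23, -22)) = 48.0208
d((-18, 3), (4, 18)) = 26.6271
d((-18, 3), (-9, -12)) = 17.4929
d((9, 15), (28, 2)) = 23.0217
d((9, 15), (27, -18)) = 37.5899
d((9, 15), (23, -22)) = 39.5601
d((9, 15), (4, 18)) = 5.831
d((9, 15), (-9, -12)) = 32.45
d((28, 2), (27, -18)) = 20.025
d((28, 2), (23, -22)) = 24.5153
d((28, 2), (4, 18)) = 28.8444
d((28, 2), (-9, -12)) = 39.5601
d((27, -18), (23, -22)) = 5.6569 <-- minimum
d((27, -18), (4, 18)) = 42.72
d((27, -18), (-9, -12)) = 36.4966
d((23, -22), (4, 18)) = 44.2832
d((23, -22), (-9, -12)) = 33.5261
d((4, 18), (-9, -12)) = 32.6956

Closest pair: (27, -18) and (23, -22) with distance 5.6569

The closest pair is (27, -18) and (23, -22) with Euclidean distance 5.6569. For 9 points, brute-force pairwise comparison is shown above. For large n, the divide-and-conquer algorithm (sort by x, recurse on halves, check the dividing strip) achieves O(n log n).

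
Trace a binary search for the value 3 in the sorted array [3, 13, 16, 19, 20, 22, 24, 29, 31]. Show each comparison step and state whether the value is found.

Binary search for 3 in [3, 13, 16, 19, 20, 22, 24, 29, 31]:

lo=0, hi=8, mid=4, arr[mid]=20 -> 20 > 3, search left half
lo=0, hi=3, mid=1, arr[mid]=13 -> 13 > 3, search left half
lo=0, hi=0, mid=0, arr[mid]=3 -> Found target at index 0!

Binary search finds 3 at index 0 after 3 comparisons. The search repeatedly halves the search space by comparing with the middle element.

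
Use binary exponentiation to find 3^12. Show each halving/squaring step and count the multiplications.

Computing 3^12 by squaring (build up from 3^1; each line after the first costs one multiplication):

3^1 = 3
3^2 = (3^1)^2 = 3^2 = 9
3^3 = 3 * 3^2 = 3 * 9 = 27
3^6 = (3^3)^2 = 27^2 = 729
3^12 = (3^6)^2 = 729^2 = 531441

Result: 531441
Multiplications needed: 4 (4 lines after 3^1)

3^12 = 531441. Using exponentiation by squaring, this requires 4 multiplications. The key idea: if the exponent is even, square the half-power; if odd, multiply by the base once.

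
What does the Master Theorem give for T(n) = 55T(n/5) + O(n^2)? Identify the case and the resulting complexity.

Master Theorem for T(n) = 55T(n/5) + O(n^2):

a = 55, b = 5, c = 2
log_b(a) = log_5(55) = 2.4899

Case 1: c = 2 < log_5(55) = 2.4899
T(n) = O(n^(log_5 55))

For T(n) = 55T(n/5) + O(n^2): log_5(55) = 2.4899. This is Case 1 of the Master Theorem (c < log_b(a), work dominated by leaves), giving O(n^(log_5 55)).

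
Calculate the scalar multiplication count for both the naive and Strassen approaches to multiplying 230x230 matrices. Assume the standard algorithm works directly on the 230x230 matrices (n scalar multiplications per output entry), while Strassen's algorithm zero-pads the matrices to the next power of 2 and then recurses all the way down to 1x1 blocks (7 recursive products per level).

Matrix multiplication for 230x230 matrices:

Strassen's algorithm requires power-of-2 dimensions. Pad 230x230 to 256x256 (next power of 2).

Standard algorithm: 230^3 = 12167000 multiplications
Strassen's algorithm: 7^(log2(256)) = 7^8 = 5764801 multiplications
Savings: 12167000 - 5764801 = 6402199 multiplications

Standard: 12167000 multiplications (230^3). Strassen: 5764801 multiplications (7^8, after padding to 256x256). Strassen reduces 8 recursive multiplications to 7 at each level.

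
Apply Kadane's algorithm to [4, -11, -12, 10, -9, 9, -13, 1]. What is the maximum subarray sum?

Using Kadane's algorithm on [4, -11, -12, 10, -9, 9, -13, 1]:

Scanning through the array:
Position 1 (value -11): max_ending_here = -7, max_so_far = 4
Position 2 (value -12): max_ending_here = -12, max_so_far = 4
Position 3 (value 10): max_ending_here = 10, max_so_far = 10
Position 4 (value -9): max_ending_here = 1, max_so_far = 10
Position 5 (value 9): max_ending_here = 10, max_so_far = 10
Position 6 (value -13): max_ending_here = -3, max_so_far = 10
Position 7 (value 1): max_ending_here = 1, max_so_far = 10

Maximum subarray: [10]
Maximum sum: 10

The maximum subarray is [10] with sum 10. This subarray runs from index 3 to index 3.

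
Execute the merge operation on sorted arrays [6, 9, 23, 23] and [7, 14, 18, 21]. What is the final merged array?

Merging process:

Compare 6 vs 7: take 6 from left. Merged: [6]
Compare 9 vs 7: take 7 from right. Merged: [6, 7]
Compare 9 vs 14: take 9 from left. Merged: [6, 7, 9]
Compare 23 vs 14: take 14 from right. Merged: [6, 7, 9, 14]
Compare 23 vs 18: take 18 from right. Merged: [6, 7, 9, 14, 18]
Compare 23 vs 21: take 21 from right. Merged: [6, 7, 9, 14, 18, 21]
Append remaining from left: [23, 23]. Merged: [6, 7, 9, 14, 18, 21, 23, 23]

Final merged array: [6, 7, 9, 14, 18, 21, 23, 23]
Total comparisons: 6

The merged array is [6, 7, 9, 14, 18, 21, 23, 23], requiring 6 comparisons. The merge step runs in O(n) time where n is the total number of elements.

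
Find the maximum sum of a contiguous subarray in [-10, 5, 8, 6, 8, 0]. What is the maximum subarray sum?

Using Kadane's algorithm on [-10, 5, 8, 6, 8, 0]:

Scanning through the array:
Position 1 (value 5): max_ending_here = 5, max_so_far = 5
Position 2 (value 8): max_ending_here = 13, max_so_far = 13
Position 3 (value 6): max_ending_here = 19, max_so_far = 19
Position 4 (value 8): max_ending_here = 27, max_so_far = 27
Position 5 (value 0): max_ending_here = 27, max_so_far = 27

Maximum subarray: [5, 8, 6, 8]
Maximum sum: 27

The maximum subarray is [5, 8, 6, 8] with sum 27. This subarray runs from index 1 to index 4.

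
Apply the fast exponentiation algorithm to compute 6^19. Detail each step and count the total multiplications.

Computing 6^19 by squaring (build up from 6^1; each line after the first costs one multiplication):

6^1 = 6
6^2 = (6^1)^2 = 6^2 = 36
6^4 = (6^2)^2 = 36^2 = 1296
6^8 = (6^4)^2 = 1296^2 = 1679616
6^9 = 6 * 6^8 = 6 * 1679616 = 10077696
6^18 = (6^9)^2 = 10077696^2 = 101559956668416
6^19 = 6 * 6^18 = 6 * 101559956668416 = 609359740010496

Result: 609359740010496
Multiplications needed: 6 (6 lines after 6^1)

6^19 = 609359740010496. Using exponentiation by squaring, this requires 6 multiplications. The key idea: if the exponent is even, square the half-power; if odd, multiply by the base once.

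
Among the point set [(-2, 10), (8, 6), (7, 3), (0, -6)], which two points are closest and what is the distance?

Computing all pairwise distances among 4 points:

d((-2, 10), (8, 6)) = 10.7703
d((-2, 10), (7, 3)) = 11.4018
d((-2, 10), (0, -6)) = 16.1245
d((8, 6), (7, 3)) = 3.1623 <-- minimum
d((8, 6), (0, -6)) = 14.4222
d((7, 3), (0, -6)) = 11.4018

Closest pair: (8, 6) and (7, 3) with distance 3.1623

The closest pair is (8, 6) and (7, 3) with Euclidean distance 3.1623. For 4 points, brute-force pairwise comparison is shown above. For large n, the divide-and-conquer algorithm (sort by x, recurse on halves, check the dividing strip) achieves O(n log n).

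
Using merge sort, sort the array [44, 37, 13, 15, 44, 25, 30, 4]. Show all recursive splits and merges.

Merge sort trace:

Split: [44, 37, 13, 15, 44, 25, 30, 4] -> [44, 37, 13, 15] and [44, 25, 30, 4]
  Split: [44, 37, 13, 15] -> [44, 37] and [13, 15]
    Split: [44, 37] -> [44] and [37]
    Merge: [44] + [37] -> [37, 44]
    Split: [13, 15] -> [13] and [15]
    Merge: [13] + [15] -> [13, 15]
  Merge: [37, 44] + [13, 15] -> [13, 15, 37, 44]
  Split: [44, 25, 30, 4] -> [44, 25] and [30, 4]
    Split: [44, 25] -> [44] and [25]
    Merge: [44] + [25] -> [25, 44]
    Split: [30, 4] -> [30] and [4]
    Merge: [30] + [4] -> [4, 30]
  Merge: [25, 44] + [4, 30] -> [4, 25, 30, 44]
Merge: [13, 15, 37, 44] + [4, 25, 30, 44] -> [4, 13, 15, 25, 30, 37, 44, 44]

Final sorted array: [4, 13, 15, 25, 30, 37, 44, 44]

The merge sort proceeds by recursively splitting the array and merging sorted halves.
After all merges, the sorted array is [4, 13, 15, 25, 30, 37, 44, 44].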